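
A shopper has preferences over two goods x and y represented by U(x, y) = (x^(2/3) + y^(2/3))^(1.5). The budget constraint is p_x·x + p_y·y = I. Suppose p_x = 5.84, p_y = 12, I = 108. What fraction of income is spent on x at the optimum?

Substitute y = (y/x)·x into the budget: x* = I/(p_x + p_y·(y/x)).
Numerically y/x = 0.115264, so x* = 108/(5.84 + 12·0.115264) = 14.9519 and y* = 0.115264·14.9519 = 1.7234.
Expenditure on x: 5.84·14.9519 = 87.319; share = 0.8085.

share on x = 0.8085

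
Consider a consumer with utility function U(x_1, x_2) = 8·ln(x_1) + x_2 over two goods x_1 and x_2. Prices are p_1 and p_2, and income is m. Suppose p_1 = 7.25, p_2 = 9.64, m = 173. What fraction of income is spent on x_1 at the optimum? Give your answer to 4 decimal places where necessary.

share on x_1 = 0.4458

Set MRS = p_1/p_2: (8/x_1)/1 = p_1/p_2.
So x_1*(p_1,p_2) = 8·p_2/p_1, independent of income; and x_2* = (m − 8·p_2)/p_2.
At the given prices: x_1* = 8·9.64/7.25 = 10.6372, and x_2* = 9.9461.
Expenditure on x_1: 7.25·10.6372 = 77.12; share = 0.4458.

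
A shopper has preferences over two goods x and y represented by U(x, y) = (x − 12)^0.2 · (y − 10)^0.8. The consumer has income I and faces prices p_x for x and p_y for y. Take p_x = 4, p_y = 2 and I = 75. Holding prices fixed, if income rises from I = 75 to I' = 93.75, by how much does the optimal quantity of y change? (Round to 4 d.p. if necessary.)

Δy* = 7.5

Discretionary income = 75 − 12·4 − 10·2 = 7; y* = 10 + 0.8·7/2 = 12.8.
At I' = 93.75: y* = 20.3. Change: 20.3 − 12.8 = 7.5.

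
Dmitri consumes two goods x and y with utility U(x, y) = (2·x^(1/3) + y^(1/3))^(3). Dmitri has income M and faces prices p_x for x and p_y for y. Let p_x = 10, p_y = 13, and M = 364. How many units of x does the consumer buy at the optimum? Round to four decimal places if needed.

x* = 27.7844

Substitute y = (y/x)·x into the budget: x* = M/(p_x + p_y·(y/x)).
Numerically y/x = 0.238528, so x* = 364/(10 + 13·0.238528) = 27.7844.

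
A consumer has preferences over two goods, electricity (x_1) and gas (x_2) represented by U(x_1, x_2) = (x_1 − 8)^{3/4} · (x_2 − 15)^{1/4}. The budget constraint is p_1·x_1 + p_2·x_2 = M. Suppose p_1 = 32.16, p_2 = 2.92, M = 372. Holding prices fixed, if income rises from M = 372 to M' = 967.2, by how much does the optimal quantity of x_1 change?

Δx_1* = 13.8806

MRS = 3·(x_2−15)/(x_1−8). Tangency with p_1/p_2 gives x_2−15 = (1/3)·(p_1/p_2)·(x_1−8).
Substituting into the budget: x_1* = 8 + 0.75·(M − 8·p_1 − 15·p_2)/p_1, and x_2* = 15 + 0.25·(…)/p_2.
Discretionary income = 372 − 8·32.16 − 15·2.92 = 70.92; x_1* = 8 + 0.75·70.92/32.16 = 9.6539.
At M' = 967.2: x_1* = 23.5345. Change: 23.5345 − 9.6539 = 13.8806.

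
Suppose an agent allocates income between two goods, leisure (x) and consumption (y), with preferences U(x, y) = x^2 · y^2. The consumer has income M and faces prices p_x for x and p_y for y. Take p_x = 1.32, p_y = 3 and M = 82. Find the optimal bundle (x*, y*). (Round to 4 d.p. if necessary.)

x* = 31.0606, y* = 13.6667

The MRS is y/x. Set MRS = p_x/p_y.
So 2·p_y·y = 2·p_x·x; combined with the budget, a share 0.5 of income goes to x.
Demand: x*(p_x,p_y,M) = 0.5·M/p_x and y* = 0.5·M/p_y.
At p_x=1.32, p_y=3, M=82: x* = 0.5·82/1.32 = 31.0606, y* = 13.6667.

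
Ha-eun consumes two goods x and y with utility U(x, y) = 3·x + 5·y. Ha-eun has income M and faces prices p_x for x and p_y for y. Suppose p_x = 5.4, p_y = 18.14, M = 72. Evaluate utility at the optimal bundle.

V = 40

Linear utility — the consumer picks whichever good has higher MU/price: 3/5.4 = 0.5556 vs 5/18.14 = 0.2756.
x gives more utility per dollar, so spend all income on x: x* = M/p_x, y* = 0.
Numerically: x* = 13.3333, y* = 0.
Utility at the optimum: U(13.3333, 0) = 40.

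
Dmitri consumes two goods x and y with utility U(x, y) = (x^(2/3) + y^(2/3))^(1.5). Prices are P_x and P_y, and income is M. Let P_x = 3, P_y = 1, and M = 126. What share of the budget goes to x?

MU_x ∝ x^(-1/3), MU_y ∝ y^(-1/3), so MRS = (y/x)^(1/3) = P_x/P_y.
Hence y/x = (P_x/P_y)^(1/(1/3)), i.e. raised to the 3 power.
Substitute y = (y/x)·x into the budget: x* = M/(P_x + P_y·(y/x)).
Numerically y/x = 27, so x* = 126/(3 + 1·27) = 4.2 and y* = 27·4.2 = 113.4.
Expenditure on x: 3·4.2 = 12.6; share = 0.1.

share on x = 0.1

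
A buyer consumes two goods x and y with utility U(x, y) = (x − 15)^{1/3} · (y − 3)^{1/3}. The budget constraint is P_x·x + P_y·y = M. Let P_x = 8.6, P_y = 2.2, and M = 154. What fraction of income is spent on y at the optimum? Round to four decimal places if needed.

Discretionary income = 154 − 15·8.6 − 3·2.2 = 18.4; x* = 15 + 0.5·18.4/8.6 = 16.0698; y* = 3 + 0.5·18.4/2.2 = 7.1818.
Expenditure on y: 2.2·7.1818 = 15.8; share = 0.1026.

share on y = 0.1026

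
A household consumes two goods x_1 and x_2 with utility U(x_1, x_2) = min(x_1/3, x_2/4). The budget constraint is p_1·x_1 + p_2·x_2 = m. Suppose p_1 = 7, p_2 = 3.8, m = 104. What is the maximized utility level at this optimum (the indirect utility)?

With perfect complements, no substitution: consume in ratio x_1:x_2 = 3:4.
Budget: p_1·x_1 + p_2·(4/3)·x_1 = m, so (3·p_1 + 4·p_2)·x_1 = 3·m.
Demand: x_1*(p_1,p_2,m) = 3·m/(3·p_1 + 4·p_2), x_2* = 4·m/(3·p_1 + 4·p_2).
Here 3·7 + 4·3.8 = 36.2, giving x_1* = 8.6188 and x_2* = 11.4917.
Utility at the optimum: U(8.6188, 11.4917) = 2.8729.

V = 2.8729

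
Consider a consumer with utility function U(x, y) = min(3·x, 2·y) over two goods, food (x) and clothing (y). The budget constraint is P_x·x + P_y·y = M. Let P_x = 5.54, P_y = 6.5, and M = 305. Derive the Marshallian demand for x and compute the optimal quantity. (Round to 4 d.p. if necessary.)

x* = 19.9477

With perfect complements, no substitution: consume in ratio x:y = 2:3.
Budget: P_x·x + P_y·(3/2)·x = M, so (2·P_x + 3·P_y)·x = 2·M.
Demand: x*(P_x,P_y,M) = 2·M/(2·P_x + 3·P_y), y* = 3·M/(2·P_x + 3·P_y).
Here 2·5.54 + 3·6.5 = 30.58, giving x* = 19.9477.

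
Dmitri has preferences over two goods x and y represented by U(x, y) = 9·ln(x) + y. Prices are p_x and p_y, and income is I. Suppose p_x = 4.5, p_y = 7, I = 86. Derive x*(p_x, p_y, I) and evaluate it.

x* = 14

Set MRS = p_x/p_y: (9/x)/1 = p_x/p_y.
So x*(p_x,p_y) = 9·p_y/p_x, independent of income; and y* = (I − 9·p_y)/p_y.
At the given prices: x* = 9·7/4.5 = 14.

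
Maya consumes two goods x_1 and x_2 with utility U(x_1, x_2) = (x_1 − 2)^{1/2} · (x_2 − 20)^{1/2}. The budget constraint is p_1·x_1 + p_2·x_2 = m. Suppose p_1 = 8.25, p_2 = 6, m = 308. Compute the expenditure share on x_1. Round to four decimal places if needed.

Let x_1' = x_1−2, x_2' = x_2−20. MRS = x_2'/x_1' = p_1/p_2.
Substituting into the budget: x_1* = 2 + 0.5·(m − 2·p_1 − 20·p_2)/p_1, and x_2* = 20 + 0.5·(…)/p_2.
Discretionary income = 308 − 2·8.25 − 20·6 = 171.5; x_1* = 2 + 0.5·171.5/8.25 = 12.3939; x_2* = 20 + 0.5·171.5/6 = 34.2917.
Expenditure on x_1: 8.25·12.3939 = 102.25; share = 0.332.

share on x_1 = 0.332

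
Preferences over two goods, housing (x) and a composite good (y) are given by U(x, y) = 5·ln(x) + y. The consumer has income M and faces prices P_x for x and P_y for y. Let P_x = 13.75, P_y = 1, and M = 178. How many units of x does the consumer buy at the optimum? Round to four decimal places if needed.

x* = 0.3636

MU_x = 5/x, MU_y = 1. Tangency: 5/x = P_x/P_y.
So x*(P_x,P_y) = 5·P_y/P_x, independent of income; and y* = (M − 5·P_y)/P_y.
At the given prices: x* = 5·1/13.75 = 0.3636.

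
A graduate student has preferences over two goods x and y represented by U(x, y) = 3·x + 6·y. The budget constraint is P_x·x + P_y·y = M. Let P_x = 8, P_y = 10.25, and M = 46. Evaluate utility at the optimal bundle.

Linear utility — the consumer picks whichever good has higher MU/price: 3/8 = 0.375 vs 6/10.25 = 0.5854.
y gives more utility per dollar, so spend all income on y: y* = M/P_y, x* = 0.
Numerically: x* = 0, y* = 4.4878.
Utility at the optimum: U(0, 4.4878) = 26.9268.

V = 26.9268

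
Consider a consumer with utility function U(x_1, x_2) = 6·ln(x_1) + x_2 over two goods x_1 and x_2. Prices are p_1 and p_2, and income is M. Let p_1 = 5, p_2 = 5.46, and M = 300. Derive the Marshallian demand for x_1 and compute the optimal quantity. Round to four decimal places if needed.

x_1* = 6.552

So x_1*(p_1,p_2) = 6·p_2/p_1, independent of income; and x_2* = (M − 6·p_2)/p_2.
At the given prices: x_1* = 6·5.46/5 = 6.552.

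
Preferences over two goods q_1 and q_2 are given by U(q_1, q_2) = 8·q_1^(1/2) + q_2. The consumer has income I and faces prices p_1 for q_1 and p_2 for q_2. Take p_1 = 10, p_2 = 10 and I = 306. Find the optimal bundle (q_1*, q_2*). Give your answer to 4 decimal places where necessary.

Set MRS = p_1/p_2: 4·q_1^(−1/2) = p_1/p_2.
Solve: √q_1 = 4·p_2/p_1, so q_1*(p_1,p_2) = (4·p_2/p_1)², and q_2* = (I − p_1·q_1*)/p_2.
Plugging in: q_1* = (4·10/10)² = 16, q_2* = 14.6.

q_1* = 16, q_2* = 14.6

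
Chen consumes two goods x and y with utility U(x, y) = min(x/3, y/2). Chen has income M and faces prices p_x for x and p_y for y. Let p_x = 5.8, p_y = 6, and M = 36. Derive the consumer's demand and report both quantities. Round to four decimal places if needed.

x* = 3.6735, y* = 2.449

Leontief preferences: the optimum is at the kink where x/3 = y/2, i.e. y = (2/3)·x.
Budget: p_x·x + p_y·(2/3)·x = M, so (3·p_x + 2·p_y)·x = 3·M.
Demand: x*(p_x,p_y,M) = 3·M/(3·p_x + 2·p_y), y* = 2·M/(3·p_x + 2·p_y).
Here 3·5.8 + 2·6 = 29.4, giving x* = 3.6735 and y* = 2.449.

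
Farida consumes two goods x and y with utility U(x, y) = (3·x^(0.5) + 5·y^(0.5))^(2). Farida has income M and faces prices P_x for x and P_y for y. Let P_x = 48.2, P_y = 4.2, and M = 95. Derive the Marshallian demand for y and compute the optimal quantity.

MU_x ∝ 3·x^(-0.5), MU_y ∝ 5·y^(-0.5), so MRS = (3/5)·(y/x)^(0.5) = P_x/P_y.
Hence y/x = ((5/3)·P_x/P_y)^(1/(0.5)), i.e. raised to the 2 power.
With the ratio pinned down, the budget gives x* = M/(P_x + P_y·(y/x)) and y* = (y/x)·x*.
Numerically y/x = 365.841522, so x* = 95/(48.2 + 4.2·365.841522) = 0.0599 and y* = 365.841522·0.0599 = 21.9311.

y* = 21.9311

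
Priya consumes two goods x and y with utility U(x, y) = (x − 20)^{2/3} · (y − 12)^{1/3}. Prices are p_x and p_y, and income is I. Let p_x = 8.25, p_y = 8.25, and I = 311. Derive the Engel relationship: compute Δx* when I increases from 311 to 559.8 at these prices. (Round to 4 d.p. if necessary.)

This is Cobb-Douglas in (x−20, y−12): tangency gives 2/3·p_y·(y−12) = 1/3·p_x·(x−20).
After buying the subsistence bundle (20, 12), a share 2/3 of the remaining income goes to x: x* = 20 + 2/3·(I − 20p_x − 12p_y)/p_x.
Discretionary income = 311 − 20·8.25 − 12·8.25 = 47; x* = 20 + 2/3·47/8.25 = 23.798.
At I' = 559.8: x* = 43.903. Change: 43.903 − 23.798 = 20.1051.

Δx* = 20.1051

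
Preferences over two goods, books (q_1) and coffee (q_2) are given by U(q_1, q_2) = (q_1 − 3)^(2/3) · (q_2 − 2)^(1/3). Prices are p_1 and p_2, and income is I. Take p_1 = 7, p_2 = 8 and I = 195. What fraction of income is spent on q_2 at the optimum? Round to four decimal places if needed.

MRS = 2·(q_2−2)/(q_1−3). Tangency with p_1/p_2 gives q_2−2 = (1/2)·(p_1/p_2)·(q_1−3).
After buying the subsistence bundle (3, 2), a share 2/3 of the remaining income goes to q_1: q_1* = 3 + 2/3·(I − 3p_1 − 2p_2)/p_1.
Discretionary income = 195 − 3·7 − 2·8 = 158; q_1* = 3 + 2/3·158/7 = 18.0476; q_2* = 2 + 1/3·158/8 = 8.5833.
Expenditure on q_2: 8·8.5833 = 68.6667; share = 0.3521.

share on q_2 = 0.3521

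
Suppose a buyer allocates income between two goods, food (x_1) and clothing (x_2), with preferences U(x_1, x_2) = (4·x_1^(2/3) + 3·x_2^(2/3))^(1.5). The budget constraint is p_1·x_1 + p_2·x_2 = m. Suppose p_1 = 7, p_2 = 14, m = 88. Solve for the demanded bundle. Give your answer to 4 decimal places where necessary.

From the CES first-order condition, (4/3)·(x_2/x_1)^(1/3) = p_1/p_2.
Solve for the ratio: x_2/x_1 = [(3/4)·p_1/p_2]^(3).
With the ratio pinned down, the budget gives x_1* = m/(p_1 + p_2·(x_2/x_1)) and x_2* = (x_2/x_1)·x_1*.
Numerically x_2/x_1 = 0.052734, so x_1* = 88/(7 + 14·0.052734) = 11.372 and x_2* = 0.052734·11.372 = 0.5997.

x_1* = 11.372, x_2* = 0.5997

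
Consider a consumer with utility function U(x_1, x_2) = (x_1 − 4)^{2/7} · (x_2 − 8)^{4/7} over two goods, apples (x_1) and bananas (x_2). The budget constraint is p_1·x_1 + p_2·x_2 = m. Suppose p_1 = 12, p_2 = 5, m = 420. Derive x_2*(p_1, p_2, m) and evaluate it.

x_2* = 52.2667

MRS = (1/2)·(x_2−8)/(x_1−4). Tangency with p_1/p_2 gives x_2−8 = 2·(p_1/p_2)·(x_1−4).
After buying the subsistence bundle (4, 8), a share 1/3 of the remaining income goes to x_1: x_1* = 4 + 1/3·(m − 4p_1 − 8p_2)/p_1.
Discretionary income = 420 − 4·12 − 8·5 = 332; x_2* = 8 + 2/3·332/5 = 52.2667.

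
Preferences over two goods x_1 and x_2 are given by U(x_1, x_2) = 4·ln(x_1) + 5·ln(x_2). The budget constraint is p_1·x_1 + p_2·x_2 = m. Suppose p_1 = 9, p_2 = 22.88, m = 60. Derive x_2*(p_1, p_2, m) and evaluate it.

Tangency: MRS = (4/5)·x_2/x_1 = p_1/p_2.
Rearranging, p_2·x_2 = (5/4)·p_1·x_1. Substituting into the budget gives p_1·x_1·(1 + (5/4)) = m.
Demand: x_1*(p_1,p_2,m) = 4/9·m/p_1 and x_2* = 5/9·m/p_2.
At p_1=9, p_2=22.88, m=60: x_2* = 5/9·60/22.88 = 1.4569.

x_2* = 1.4569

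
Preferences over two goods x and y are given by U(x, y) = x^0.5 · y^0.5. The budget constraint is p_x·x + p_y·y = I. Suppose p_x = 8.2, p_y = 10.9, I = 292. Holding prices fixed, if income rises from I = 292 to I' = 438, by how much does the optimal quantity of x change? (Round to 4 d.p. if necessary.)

Δx* = 8.9024

The MRS is y/x. Set MRS = p_x/p_y.
Rearranging, p_y·y = p_x·x. Substituting into the budget gives p_x·x·(1 + 1) = I.
Demand: x*(p_x,p_y,I) = 0.5·I/p_x and y* = 0.5·I/p_y.
At p_x=8.2, p_y=10.9, I=292: x* = 0.5·292/8.2 = 17.8049.
At I' = 438: x* = 26.7073. Change: 26.7073 − 17.8049 = 8.9024.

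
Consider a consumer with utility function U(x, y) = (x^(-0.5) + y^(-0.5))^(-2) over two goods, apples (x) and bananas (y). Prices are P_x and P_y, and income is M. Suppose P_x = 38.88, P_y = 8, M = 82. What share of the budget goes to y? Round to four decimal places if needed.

With the ratio pinned down, the budget gives x* = M/(P_x + P_y·(y/x)) and y* = (y/x)·x*.
Numerically y/x = 2.869178, so x* = 82/(38.88 + 8·2.869178) = 1.3261 and y* = 2.869178·1.3261 = 3.8049.
Expenditure on y: 8·3.8049 = 30.4395; share = 0.3712.

share on y = 0.3712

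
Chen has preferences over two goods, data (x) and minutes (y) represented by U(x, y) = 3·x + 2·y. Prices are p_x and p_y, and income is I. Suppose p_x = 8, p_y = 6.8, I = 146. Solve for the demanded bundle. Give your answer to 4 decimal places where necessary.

Linear utility — the consumer picks whichever good has higher MU/price: 3/8 = 0.375 vs 2/6.8 = 0.2941.
x gives more utility per dollar, so spend all income on x: x* = I/p_x, y* = 0.
Numerically: x* = 18.25, y* = 0.

x* = 18.25, y* = 0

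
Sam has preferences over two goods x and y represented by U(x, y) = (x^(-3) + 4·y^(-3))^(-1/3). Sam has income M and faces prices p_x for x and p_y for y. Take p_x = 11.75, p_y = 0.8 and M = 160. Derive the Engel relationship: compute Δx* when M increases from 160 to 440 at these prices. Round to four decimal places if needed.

Δx* = 20.0504

MU_x ∝ x^(-4), MU_y ∝ 4·y^(-4), so MRS = (1/4)·(y/x)^(4) = p_x/p_y.
Hence y/x = (4·p_x/p_y)^(1/(4)), i.e. raised to the 0.25 power.
Substitute y = (y/x)·x into the budget: x* = M/(p_x + p_y·(y/x)).
Numerically y/x = 2.768547, so x* = 160/(11.75 + 0.8·2.768547) = 11.4573.
At M' = 440: x* = 31.5077. Change: 31.5077 − 11.4573 = 20.0504.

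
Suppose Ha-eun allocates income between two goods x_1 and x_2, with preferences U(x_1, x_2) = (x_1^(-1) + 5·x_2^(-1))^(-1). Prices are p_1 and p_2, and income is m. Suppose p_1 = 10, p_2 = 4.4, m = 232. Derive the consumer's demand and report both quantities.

x_1* = 9.3426, x_2* = 31.494

MU_x_1 ∝ x_1^(-2), MU_x_2 ∝ 5·x_2^(-2), so MRS = (1/5)·(x_2/x_1)^(2) = p_1/p_2.
Solve for the ratio: x_2/x_1 = [5·p_1/p_2]^(0.5).
With the ratio pinned down, the budget gives x_1* = m/(p_1 + p_2·(x_2/x_1)) and x_2* = (x_2/x_1)·x_1*.
Numerically x_2/x_1 = 3.370999, so x_1* = 232/(10 + 4.4·3.370999) = 9.3426 and x_2* = 3.370999·9.3426 = 31.494.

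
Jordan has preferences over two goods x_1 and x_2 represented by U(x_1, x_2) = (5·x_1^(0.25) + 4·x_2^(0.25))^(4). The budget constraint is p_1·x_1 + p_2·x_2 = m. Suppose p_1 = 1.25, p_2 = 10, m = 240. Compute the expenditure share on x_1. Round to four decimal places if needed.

From the CES first-order condition, (5/4)·(x_2/x_1)^(0.75) = p_1/p_2.
Hence x_2/x_1 = ((4/5)·p_1/p_2)^(1/(0.75)), i.e. raised to the 4/3 power.
Substitute x_2 = (x_2/x_1)·x_1 into the budget: x_1* = m/(p_1 + p_2·(x_2/x_1)).
Numerically x_2/x_1 = 0.046416, so x_1* = 240/(1.25 + 10·0.046416) = 140.0104 and x_2* = 0.046416·140.0104 = 6.4987.
Expenditure on x_1: 1.25·140.0104 = 175.0129; share = 0.7292.

share on x_1 = 0.7292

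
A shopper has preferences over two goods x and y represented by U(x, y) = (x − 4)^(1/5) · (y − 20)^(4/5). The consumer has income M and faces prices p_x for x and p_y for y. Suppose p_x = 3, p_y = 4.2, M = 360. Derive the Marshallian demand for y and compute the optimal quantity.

y* = 70.2857

MRS = (1/4)·(y−20)/(x−4). Tangency with p_x/p_y gives y−20 = 4·(p_x/p_y)·(x−4).
After buying the subsistence bundle (4, 20), a share 0.2 of the remaining income goes to x: x* = 4 + 0.2·(M − 4p_x − 20p_y)/p_x.
Discretionary income = 360 − 4·3 − 20·4.2 = 264; y* = 20 + 0.8·264/4.2 = 70.2857.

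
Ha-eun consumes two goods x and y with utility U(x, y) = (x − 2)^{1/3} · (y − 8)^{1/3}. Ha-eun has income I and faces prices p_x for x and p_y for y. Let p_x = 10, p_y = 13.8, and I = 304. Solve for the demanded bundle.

MRS = (y−8)/(x−2). Tangency with p_x/p_y gives y−8 = (p_x/p_y)·(x−2).
After buying the subsistence bundle (2, 8), a share 0.5 of the remaining income goes to x: x* = 2 + 0.5·(I − 2p_x − 8p_y)/p_x.
Discretionary income = 304 − 2·10 − 8·13.8 = 173.6; x* = 2 + 0.5·173.6/10 = 10.68; y* = 8 + 0.5·173.6/13.8 = 14.2899.

x* = 10.68, y* = 14.2899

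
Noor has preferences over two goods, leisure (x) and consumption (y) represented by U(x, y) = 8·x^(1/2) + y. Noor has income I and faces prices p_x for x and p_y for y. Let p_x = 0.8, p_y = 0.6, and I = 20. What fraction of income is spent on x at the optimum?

MU_x = 4/√x, MU_y = 1. Tangency: 4/√x = p_x/p_y.
Thus x* = (4·p_y/p_x)² — independent of I — with the rest of income spent on y.
Plugging in: x* = (4·0.6/0.8)² = 9, y* = 21.3333.
Expenditure on x: 0.8·9 = 7.2; share = 0.36.

share on x = 0.36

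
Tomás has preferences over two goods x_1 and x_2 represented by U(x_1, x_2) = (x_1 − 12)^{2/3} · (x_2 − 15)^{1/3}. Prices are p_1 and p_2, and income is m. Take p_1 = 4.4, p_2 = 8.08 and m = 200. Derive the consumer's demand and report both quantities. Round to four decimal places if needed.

Substituting into the budget: x_1* = 12 + 2/3·(m − 12·p_1 − 15·p_2)/p_1, and x_2* = 15 + 1/3·(…)/p_2.
Discretionary income = 200 − 12·4.4 − 15·8.08 = 26; x_1* = 12 + 2/3·26/4.4 = 15.9394; x_2* = 15 + 1/3·26/8.08 = 16.0726.

x_1* = 15.9394, x_2* = 16.0726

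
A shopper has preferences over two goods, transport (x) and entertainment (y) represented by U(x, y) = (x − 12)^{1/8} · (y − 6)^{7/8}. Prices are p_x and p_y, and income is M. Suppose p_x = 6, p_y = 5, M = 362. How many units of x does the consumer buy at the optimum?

x* = 17.4167

MRS = (1/7)·(y−6)/(x−12). Tangency with p_x/p_y gives y−6 = 7·(p_x/p_y)·(x−12).
Substituting into the budget: x* = 12 + 0.125·(M − 12·p_x − 6·p_y)/p_x, and y* = 6 + 0.875·(…)/p_y.
Discretionary income = 362 − 12·6 − 6·5 = 260; x* = 12 + 0.125·260/6 = 17.4167.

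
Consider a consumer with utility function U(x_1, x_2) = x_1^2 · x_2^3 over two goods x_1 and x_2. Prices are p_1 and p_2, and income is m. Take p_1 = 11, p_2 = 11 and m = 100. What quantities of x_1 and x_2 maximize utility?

MU_x_1/MU_x_2 = (2·x_2)/(3·x_1); tangency sets this equal to p_1/p_2.
So 2·p_2·x_2 = 3·p_1·x_1; combined with the budget, a share 0.4 of income goes to x_1.
Demand: x_1*(p_1,p_2,m) = 0.4·m/p_1 and x_2* = 0.6·m/p_2.
At p_1=11, p_2=11, m=100: x_1* = 0.4·100/11 = 3.6364, x_2* = 5.4545.

x_1* = 3.6364, x_2* = 5.4545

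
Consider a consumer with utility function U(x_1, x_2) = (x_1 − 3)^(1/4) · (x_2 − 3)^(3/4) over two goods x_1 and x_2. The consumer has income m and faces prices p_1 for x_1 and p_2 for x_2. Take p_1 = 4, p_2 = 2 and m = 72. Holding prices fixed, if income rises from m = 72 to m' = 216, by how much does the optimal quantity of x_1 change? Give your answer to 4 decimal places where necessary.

MRS = (1/3)·(x_2−3)/(x_1−3). Tangency with p_1/p_2 gives x_2−3 = 3·(p_1/p_2)·(x_1−3).
Substituting into the budget: x_1* = 3 + 0.25·(m − 3·p_1 − 3·p_2)/p_1, and x_2* = 3 + 0.75·(…)/p_2.
Discretionary income = 72 − 3·4 − 3·2 = 54; x_1* = 3 + 0.25·54/4 = 6.375.
At m' = 216: x_1* = 15.375. Change: 15.375 − 6.375 = 9.

Δx_1* = 9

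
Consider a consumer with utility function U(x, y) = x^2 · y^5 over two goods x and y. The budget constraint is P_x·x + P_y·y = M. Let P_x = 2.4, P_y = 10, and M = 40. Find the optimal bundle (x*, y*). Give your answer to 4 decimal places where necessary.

The MRS is (2/5)·y/x. Set MRS = P_x/P_y.
So 2·P_y·y = 5·P_x·x; combined with the budget, a share 2/7 of income goes to x.
Demand: x*(P_x,P_y,M) = 2/7·M/P_x and y* = 5/7·M/P_y.
At P_x=2.4, P_y=10, M=40: x* = 2/7·40/2.4 = 4.7619, y* = 2.8571.

x* = 4.7619, y* = 2.8571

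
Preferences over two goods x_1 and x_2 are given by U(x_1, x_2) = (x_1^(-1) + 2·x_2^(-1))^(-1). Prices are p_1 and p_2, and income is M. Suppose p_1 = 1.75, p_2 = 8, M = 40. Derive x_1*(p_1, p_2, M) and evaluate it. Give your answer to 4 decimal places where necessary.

x_1* = 5.6806

MRS = MU_x_1/MU_x_2 = (1/2)·(x_2/x_1)^(2). Set equal to p_1/p_2.
Hence x_2/x_1 = (2·p_1/p_2)^(1/(2)), i.e. raised to the 0.5 power.
With the ratio pinned down, the budget gives x_1* = M/(p_1 + p_2·(x_2/x_1)) and x_2* = (x_2/x_1)·x_1*.
Numerically x_2/x_1 = 0.661438, so x_1* = 40/(1.75 + 8·0.661438) = 5.6806.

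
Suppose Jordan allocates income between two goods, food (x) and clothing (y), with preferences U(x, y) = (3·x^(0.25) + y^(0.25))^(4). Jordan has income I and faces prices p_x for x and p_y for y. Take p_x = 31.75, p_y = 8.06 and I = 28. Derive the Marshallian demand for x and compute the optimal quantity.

From the CES first-order condition, 3·(y/x)^(0.75) = p_x/p_y.
Hence y/x = ((1/3)·p_x/p_y)^(1/(0.75)), i.e. raised to the 4/3 power.
Substitute y = (y/x)·x into the budget: x* = I/(p_x + p_y·(y/x)).
Numerically y/x = 1.43786, so x* = 28/(31.75 + 8.06·1.43786) = 0.6461.

x* = 0.6461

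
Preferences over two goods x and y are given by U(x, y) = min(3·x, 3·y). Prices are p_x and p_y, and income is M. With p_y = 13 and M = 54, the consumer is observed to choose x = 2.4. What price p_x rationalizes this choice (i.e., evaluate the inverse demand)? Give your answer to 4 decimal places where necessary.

Leontief preferences: the optimum is at the kink where x/3 = y/3, i.e. y = x.
Budget: p_x·x + p_y·x = M, so (3·p_x + 3·p_y)·x = 3·M.
Demand: x*(p_x,p_y,M) = 3·M/(3·p_x + 3·p_y), y* = 3·M/(3·p_x + 3·p_y).
Set x* = 2.4 in the demand function and solve for p_x: p_x = 9.5.

p_x = 9.5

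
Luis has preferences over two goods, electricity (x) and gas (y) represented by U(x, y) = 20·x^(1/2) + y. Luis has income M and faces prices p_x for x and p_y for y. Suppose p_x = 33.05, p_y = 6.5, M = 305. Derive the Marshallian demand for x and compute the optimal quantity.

MU_x = 10/√x, MU_y = 1. Tangency: 10/√x = p_x/p_y.
Solve: √x = 10·p_y/p_x, so x*(p_x,p_y) = (10·p_y/p_x)², and y* = (M − p_x·x*)/p_y.
Plugging in: x* = (10·6.5/33.05)² = 3.868.

x* = 3.868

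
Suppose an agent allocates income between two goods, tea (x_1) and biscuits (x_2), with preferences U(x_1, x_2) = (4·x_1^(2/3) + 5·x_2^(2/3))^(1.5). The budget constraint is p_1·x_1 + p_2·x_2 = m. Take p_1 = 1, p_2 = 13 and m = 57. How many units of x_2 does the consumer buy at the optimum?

x_2* = 0.0501

MU_x_1 ∝ 4·x_1^(-1/3), MU_x_2 ∝ 5·x_2^(-1/3), so MRS = (4/5)·(x_2/x_1)^(1/3) = p_1/p_2.
Solve for the ratio: x_2/x_1 = [(5/4)·p_1/p_2]^(3).
With the ratio pinned down, the budget gives x_1* = m/(p_1 + p_2·(x_2/x_1)) and x_2* = (x_2/x_1)·x_1*.
Numerically x_2/x_1 = 0.000889, so x_1* = 57/(1 + 13·0.000889) = 56.3488 and x_2* = 0.000889·56.3488 = 0.0501.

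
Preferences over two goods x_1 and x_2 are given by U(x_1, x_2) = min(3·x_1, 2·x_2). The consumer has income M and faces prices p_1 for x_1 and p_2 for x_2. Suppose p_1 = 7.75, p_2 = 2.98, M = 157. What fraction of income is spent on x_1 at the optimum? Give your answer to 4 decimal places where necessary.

Here 2·7.75 + 3·2.98 = 24.44, giving x_1* = 12.8478 and x_2* = 19.2717.
Expenditure on x_1: 7.75·12.8478 = 99.5704; share = 0.6342.

share on x_1 = 0.6342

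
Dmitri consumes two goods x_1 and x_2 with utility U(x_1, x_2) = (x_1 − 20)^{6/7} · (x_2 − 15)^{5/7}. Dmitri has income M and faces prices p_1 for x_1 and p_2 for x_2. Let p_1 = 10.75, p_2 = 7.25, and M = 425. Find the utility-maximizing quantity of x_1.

x_1* = 25.1374

This is Cobb-Douglas in (x_1−20, x_2−15): tangency gives 6/7·p_2·(x_2−15) = 5/7·p_1·(x_1−20).
After buying the subsistence bundle (20, 15), a share 6/11 of the remaining income goes to x_1: x_1* = 20 + 6/11·(M − 20p_1 − 15p_2)/p_1.
Discretionary income = 425 − 20·10.75 − 15·7.25 = 101.25; x_1* = 20 + 6/11·101.25/10.75 = 25.1374.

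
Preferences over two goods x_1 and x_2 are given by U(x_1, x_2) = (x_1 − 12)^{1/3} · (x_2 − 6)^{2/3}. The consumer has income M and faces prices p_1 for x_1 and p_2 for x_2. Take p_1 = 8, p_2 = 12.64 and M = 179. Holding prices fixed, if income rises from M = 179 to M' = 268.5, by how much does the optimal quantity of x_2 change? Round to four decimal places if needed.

Δx_2* = 4.7205

Discretionary income = 179 − 12·8 − 6·12.64 = 7.16; x_2* = 6 + 2/3·7.16/12.64 = 6.3776.
At M' = 268.5: x_2* = 11.0981. Change: 11.0981 − 6.3776 = 4.7205.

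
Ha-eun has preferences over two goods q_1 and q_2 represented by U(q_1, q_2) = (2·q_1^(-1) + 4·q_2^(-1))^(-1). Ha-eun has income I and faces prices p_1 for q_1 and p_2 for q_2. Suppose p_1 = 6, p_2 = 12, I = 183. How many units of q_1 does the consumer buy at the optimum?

From the CES first-order condition, (1/2)·(q_2/q_1)^(2) = p_1/p_2.
Hence q_2/q_1 = (2·p_1/p_2)^(1/(2)), i.e. raised to the 0.5 power.
Substitute q_2 = (q_2/q_1)·q_1 into the budget: q_1* = I/(p_1 + p_2·(q_2/q_1)).
Numerically q_2/q_1 = 1, so q_1* = 183/(6 + 12·1) = 10.1667.

q_1* = 10.1667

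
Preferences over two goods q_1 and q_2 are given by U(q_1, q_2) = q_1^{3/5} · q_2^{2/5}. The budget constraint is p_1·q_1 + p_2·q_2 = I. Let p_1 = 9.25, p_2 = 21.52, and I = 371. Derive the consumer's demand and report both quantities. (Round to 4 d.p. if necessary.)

q_1* = 24.0649, q_2* = 6.8959

Demand: q_1*(p_1,p_2,I) = 0.6·I/p_1 and q_2* = 0.4·I/p_2.
At p_1=9.25, p_2=21.52, I=371: q_1* = 0.6·371/9.25 = 24.0649, q_2* = 6.8959.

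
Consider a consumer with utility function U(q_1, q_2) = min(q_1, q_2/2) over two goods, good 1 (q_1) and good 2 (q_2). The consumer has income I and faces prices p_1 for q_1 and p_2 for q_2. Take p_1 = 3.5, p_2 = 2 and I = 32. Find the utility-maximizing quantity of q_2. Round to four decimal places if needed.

Here 3.5 + 2·2 = 7.5, giving q_2* = 8.5333.

q_2* = 8.5333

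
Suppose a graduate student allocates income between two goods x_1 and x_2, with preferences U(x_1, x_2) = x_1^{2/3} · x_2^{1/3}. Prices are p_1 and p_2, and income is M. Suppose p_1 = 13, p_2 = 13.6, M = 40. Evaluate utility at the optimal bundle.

V = 1.6038

At p_1=13, p_2=13.6, M=40: x_1* = 2/3·40/13 = 2.0513, x_2* = 0.9804.
Utility at the optimum: U(2.0513, 0.9804) = 1.6038.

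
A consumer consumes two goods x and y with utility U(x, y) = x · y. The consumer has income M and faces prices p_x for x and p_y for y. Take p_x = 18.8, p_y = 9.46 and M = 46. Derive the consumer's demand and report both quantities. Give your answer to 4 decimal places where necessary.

x* = 1.2234, y* = 2.4313

MU_x/MU_y = (y)/(x); tangency sets this equal to p_x/p_y.
So p_y·y = p_x·x; combined with the budget, a share 0.5 of income goes to x.
Demand: x*(p_x,p_y,M) = 0.5·M/p_x and y* = 0.5·M/p_y.
At p_x=18.8, p_y=9.46, M=46: x* = 0.5·46/18.8 = 1.2234, y* = 2.4313.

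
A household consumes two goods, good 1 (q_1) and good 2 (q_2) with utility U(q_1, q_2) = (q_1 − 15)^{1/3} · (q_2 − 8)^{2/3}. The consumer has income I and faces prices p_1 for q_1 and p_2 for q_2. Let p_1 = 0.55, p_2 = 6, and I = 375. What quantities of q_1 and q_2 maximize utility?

This is Cobb-Douglas in (q_1−15, q_2−8): tangency gives 1/3·p_2·(q_2−8) = 2/3·p_1·(q_1−15).
After buying the subsistence bundle (15, 8), a share 1/3 of the remaining income goes to q_1: q_1* = 15 + 1/3·(I − 15p_1 − 8p_2)/p_1.
Discretionary income = 375 − 15·0.55 − 8·6 = 318.75; q_1* = 15 + 1/3·318.75/0.55 = 208.1818; q_2* = 8 + 2/3·318.75/6 = 43.4167.

q_1* = 208.1818, q_2* = 43.4167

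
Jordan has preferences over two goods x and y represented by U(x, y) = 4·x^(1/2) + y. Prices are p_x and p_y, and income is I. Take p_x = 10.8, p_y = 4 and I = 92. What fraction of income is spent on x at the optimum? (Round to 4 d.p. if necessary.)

Utility is quasi-linear in y; the FOC for x is 2/√x = p_x/p_y.
Solve: √x = 2·p_y/p_x, so x*(p_x,p_y) = (2·p_y/p_x)², and y* = (I − p_x·x*)/p_y.
Plugging in: x* = (2·4/10.8)² = 0.5487, y* = 21.5185.
Expenditure on x: 10.8·0.5487 = 5.9259; share = 0.0644.

share on x = 0.0644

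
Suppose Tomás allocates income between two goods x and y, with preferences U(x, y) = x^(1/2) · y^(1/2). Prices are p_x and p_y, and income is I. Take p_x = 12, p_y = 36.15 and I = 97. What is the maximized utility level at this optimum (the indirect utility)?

Tangency: MRS = y/x = p_x/p_y.
So 0.5·p_y·y = 0.5·p_x·x; combined with the budget, a share 0.5 of income goes to x.
Demand: x*(p_x,p_y,I) = 0.5·I/p_x and y* = 0.5·I/p_y.
At p_x=12, p_y=36.15, I=97: x* = 0.5·97/12 = 4.0417, y* = 1.3416.
Utility at the optimum: U(4.0417, 1.3416) = 2.3286.

V = 2.3286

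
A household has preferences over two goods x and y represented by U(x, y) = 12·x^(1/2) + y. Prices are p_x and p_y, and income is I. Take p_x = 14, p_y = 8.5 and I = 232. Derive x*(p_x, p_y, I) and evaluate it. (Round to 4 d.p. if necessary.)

Utility is quasi-linear in y; the FOC for x is 6/√x = p_x/p_y.
Solve: √x = 6·p_y/p_x, so x*(p_x,p_y) = (6·p_y/p_x)², and y* = (I − p_x·x*)/p_y.
Plugging in: x* = (6·8.5/14)² = 13.2704.

x* = 13.2704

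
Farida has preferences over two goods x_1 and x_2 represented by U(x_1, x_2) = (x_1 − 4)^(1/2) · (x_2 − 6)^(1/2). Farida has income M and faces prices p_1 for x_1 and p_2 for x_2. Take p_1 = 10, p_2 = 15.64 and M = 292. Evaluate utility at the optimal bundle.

V = 6.3234

This is Cobb-Douglas in (x_1−4, x_2−6): tangency gives 0.5·p_2·(x_2−6) = 0.5·p_1·(x_1−4).
After buying the subsistence bundle (4, 6), a share 0.5 of the remaining income goes to x_1: x_1* = 4 + 0.5·(M − 4p_1 − 6p_2)/p_1.
Discretionary income = 292 − 4·10 − 6·15.64 = 158.16; x_1* = 4 + 0.5·158.16/10 = 11.908; x_2* = 6 + 0.5·158.16/15.64 = 11.0563.
Utility at the optimum: U(11.908, 11.0563) = 6.3234.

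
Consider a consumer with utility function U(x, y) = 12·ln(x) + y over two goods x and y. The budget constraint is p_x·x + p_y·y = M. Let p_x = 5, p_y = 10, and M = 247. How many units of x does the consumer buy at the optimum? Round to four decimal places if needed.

x* = 24

Set MRS = p_x/p_y: (12/x)/1 = p_x/p_y.
So x*(p_x,p_y) = 12·p_y/p_x, independent of income; and y* = (M − 12·p_y)/p_y.
At the given prices: x* = 12·10/5 = 24.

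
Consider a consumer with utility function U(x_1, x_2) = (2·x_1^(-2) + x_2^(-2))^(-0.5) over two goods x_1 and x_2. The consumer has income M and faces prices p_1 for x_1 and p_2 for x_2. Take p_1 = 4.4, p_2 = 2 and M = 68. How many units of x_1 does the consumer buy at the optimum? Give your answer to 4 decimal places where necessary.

MU_x_1 ∝ 2·x_1^(-3), MU_x_2 ∝ x_2^(-3), so MRS = 2·(x_2/x_1)^(3) = p_1/p_2.
Solve for the ratio: x_2/x_1 = [(1/2)·p_1/p_2]^(1/3).
Substitute x_2 = (x_2/x_1)·x_1 into the budget: x_1* = M/(p_1 + p_2·(x_2/x_1)).
Numerically x_2/x_1 = 1.03228, so x_1* = 68/(4.4 + 2·1.03228) = 10.5189.

x_1* = 10.5189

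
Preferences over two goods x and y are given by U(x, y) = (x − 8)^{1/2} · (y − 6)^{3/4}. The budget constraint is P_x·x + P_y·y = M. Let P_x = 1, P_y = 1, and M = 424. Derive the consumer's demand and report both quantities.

x* = 172, y* = 252

MRS = (2/3)·(y−6)/(x−8). Tangency with P_x/P_y gives y−6 = (3/2)·(P_x/P_y)·(x−8).
After buying the subsistence bundle (8, 6), a share 0.4 of the remaining income goes to x: x* = 8 + 0.4·(M − 8P_x − 6P_y)/P_x.
Discretionary income = 424 − 8·1 − 6·1 = 410; x* = 8 + 0.4·410/1 = 172; y* = 6 + 0.6·410/1 = 252.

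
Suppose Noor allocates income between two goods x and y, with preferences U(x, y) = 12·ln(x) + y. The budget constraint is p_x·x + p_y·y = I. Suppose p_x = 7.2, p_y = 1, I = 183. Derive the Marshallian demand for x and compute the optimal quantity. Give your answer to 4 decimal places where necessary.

So x*(p_x,p_y) = 12·p_y/p_x, independent of income; and y* = (I − 12·p_y)/p_y.
At the given prices: x* = 12·1/7.2 = 1.6667.

x* = 1.6667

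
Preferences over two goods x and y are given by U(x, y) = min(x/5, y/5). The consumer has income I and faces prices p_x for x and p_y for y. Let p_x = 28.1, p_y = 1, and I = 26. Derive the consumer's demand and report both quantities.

Here 5·28.1 + 5·1 = 145.5, giving x* = 0.8935 and y* = 0.8935.

x* = 0.8935, y* = 0.8935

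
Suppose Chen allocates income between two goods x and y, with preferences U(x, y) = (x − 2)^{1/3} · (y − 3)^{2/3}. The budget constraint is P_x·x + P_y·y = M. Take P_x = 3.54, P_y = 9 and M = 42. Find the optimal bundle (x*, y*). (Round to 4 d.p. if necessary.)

MRS = (1/2)·(y−3)/(x−2). Tangency with P_x/P_y gives y−3 = 2·(P_x/P_y)·(x−2).
After buying the subsistence bundle (2, 3), a share 1/3 of the remaining income goes to x: x* = 2 + 1/3·(M − 2P_x − 3P_y)/P_x.
Discretionary income = 42 − 2·3.54 − 3·9 = 7.92; x* = 2 + 1/3·7.92/3.54 = 2.7458; y* = 3 + 2/3·7.92/9 = 3.5867.

x* = 2.7458, y* = 3.5867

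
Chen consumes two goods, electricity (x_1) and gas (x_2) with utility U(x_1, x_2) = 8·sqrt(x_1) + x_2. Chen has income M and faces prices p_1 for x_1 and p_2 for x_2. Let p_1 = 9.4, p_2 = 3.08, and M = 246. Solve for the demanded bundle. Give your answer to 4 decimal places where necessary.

Solve: √x_1 = 4·p_2/p_1, so x_1*(p_1,p_2) = (4·p_2/p_1)², and x_2* = (M − p_1·x_1*)/p_2.
Plugging in: x_1* = (4·3.08/9.4)² = 1.7178, x_2* = 74.6276.

x_1* = 1.7178, x_2* = 74.6276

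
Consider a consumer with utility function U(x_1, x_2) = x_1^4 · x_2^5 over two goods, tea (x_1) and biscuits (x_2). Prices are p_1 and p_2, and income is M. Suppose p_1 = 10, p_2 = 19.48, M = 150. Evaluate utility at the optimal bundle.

V = 2829983.9393

Tangency: MRS = (4/5)·x_2/x_1 = p_1/p_2.
So 4·p_2·x_2 = 5·p_1·x_1; combined with the budget, a share 4/9 of income goes to x_1.
Demand: x_1*(p_1,p_2,M) = 4/9·M/p_1 and x_2* = 5/9·M/p_2.
At p_1=10, p_2=19.48, M=150: x_1* = 4/9·150/10 = 6.6667, x_2* = 4.2779.
Utility at the optimum: U(6.6667, 4.2779) = 2829983.9393.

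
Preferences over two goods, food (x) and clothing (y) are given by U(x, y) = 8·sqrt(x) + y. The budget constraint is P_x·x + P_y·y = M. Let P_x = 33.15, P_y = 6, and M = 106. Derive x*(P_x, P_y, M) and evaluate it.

x* = 0.5241

Utility is quasi-linear in y; the FOC for x is 4/√x = P_x/P_y.
Thus x* = (4·P_y/P_x)² — independent of M — with the rest of income spent on y.
Plugging in: x* = (4·6/33.15)² = 0.5241.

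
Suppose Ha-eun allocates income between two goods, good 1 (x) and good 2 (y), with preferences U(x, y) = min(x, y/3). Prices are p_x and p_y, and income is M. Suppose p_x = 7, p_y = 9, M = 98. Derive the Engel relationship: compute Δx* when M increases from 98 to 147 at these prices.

Δx* = 1.4412

Leontief preferences: the optimum is at the kink where x/1 = y/3, i.e. y = 3·x.
Budget: p_x·x + p_y·3·x = M, so (p_x + 3·p_y)·x = M.
Demand: x*(p_x,p_y,M) = M/(p_x + 3·p_y), y* = 3·M/(p_x + 3·p_y).
Here 7 + 3·9 = 34, giving x* = 2.8824.
At M' = 147: x* = 4.3235. Change: 4.3235 − 2.8824 = 1.4412.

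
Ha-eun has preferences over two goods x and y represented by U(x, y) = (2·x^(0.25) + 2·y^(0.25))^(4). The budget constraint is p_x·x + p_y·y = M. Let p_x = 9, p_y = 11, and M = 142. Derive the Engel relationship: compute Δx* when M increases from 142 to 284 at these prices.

Δx* = 8.1526

Numerically y/x = 0.765244, so x* = 142/(9 + 11·0.765244) = 8.1526.
At M' = 284: x* = 16.3053. Change: 16.3053 − 8.1526 = 8.1526.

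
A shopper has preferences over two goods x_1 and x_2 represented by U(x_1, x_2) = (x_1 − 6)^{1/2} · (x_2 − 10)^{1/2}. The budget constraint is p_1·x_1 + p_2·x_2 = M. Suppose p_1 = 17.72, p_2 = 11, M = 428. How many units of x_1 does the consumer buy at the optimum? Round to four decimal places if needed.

Discretionary income = 428 − 6·17.72 − 10·11 = 211.68; x_1* = 6 + 0.5·211.68/17.72 = 11.9729.

x_1* = 11.9729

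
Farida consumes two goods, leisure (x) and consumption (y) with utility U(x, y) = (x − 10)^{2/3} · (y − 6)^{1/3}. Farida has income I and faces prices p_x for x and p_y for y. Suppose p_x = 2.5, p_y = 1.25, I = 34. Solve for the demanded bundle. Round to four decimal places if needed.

MRS = 2·(y−6)/(x−10). Tangency with p_x/p_y gives y−6 = (1/2)·(p_x/p_y)·(x−10).
After buying the subsistence bundle (10, 6), a share 2/3 of the remaining income goes to x: x* = 10 + 2/3·(I − 10p_x − 6p_y)/p_x.
Discretionary income = 34 − 10·2.5 − 6·1.25 = 1.5; x* = 10 + 2/3·1.5/2.5 = 10.4; y* = 6 + 1/3·1.5/1.25 = 6.4.

x* = 10.4, y* = 6.4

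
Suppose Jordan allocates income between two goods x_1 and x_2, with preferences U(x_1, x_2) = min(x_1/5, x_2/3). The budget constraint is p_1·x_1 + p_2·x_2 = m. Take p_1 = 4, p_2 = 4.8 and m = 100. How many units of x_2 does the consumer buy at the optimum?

With perfect complements, no substitution: consume in ratio x_1:x_2 = 5:3.
Budget: p_1·x_1 + p_2·(3/5)·x_1 = m, so (5·p_1 + 3·p_2)·x_1 = 5·m.
Demand: x_1*(p_1,p_2,m) = 5·m/(5·p_1 + 3·p_2), x_2* = 3·m/(5·p_1 + 3·p_2).
Here 5·4 + 3·4.8 = 34.4, giving x_2* = 8.7209.

x_2* = 8.7209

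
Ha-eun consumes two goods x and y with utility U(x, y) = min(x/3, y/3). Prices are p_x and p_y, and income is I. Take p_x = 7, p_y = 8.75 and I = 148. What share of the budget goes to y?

share on y = 0.5556

With perfect complements, no substitution: consume in ratio x:y = 3:3.
Budget: p_x·x + p_y·x = I, so (3·p_x + 3·p_y)·x = 3·I.
Demand: x*(p_x,p_y,I) = 3·I/(3·p_x + 3·p_y), y* = 3·I/(3·p_x + 3·p_y).
Here 3·7 + 3·8.75 = 47.25, giving x* = 9.3968 and y* = 9.3968.
Expenditure on y: 8.75·9.3968 = 82.2222; share = 0.5556.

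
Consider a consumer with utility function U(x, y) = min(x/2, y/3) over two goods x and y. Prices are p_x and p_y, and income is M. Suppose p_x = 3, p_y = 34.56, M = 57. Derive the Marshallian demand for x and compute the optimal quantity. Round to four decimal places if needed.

x* = 1.0394

Leontief preferences: the optimum is at the kink where x/2 = y/3, i.e. y = (3/2)·x.
Budget: p_x·x + p_y·(3/2)·x = M, so (2·p_x + 3·p_y)·x = 2·M.
Demand: x*(p_x,p_y,M) = 2·M/(2·p_x + 3·p_y), y* = 3·M/(2·p_x + 3·p_y).
Here 2·3 + 3·34.56 = 109.68, giving x* = 1.0394.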